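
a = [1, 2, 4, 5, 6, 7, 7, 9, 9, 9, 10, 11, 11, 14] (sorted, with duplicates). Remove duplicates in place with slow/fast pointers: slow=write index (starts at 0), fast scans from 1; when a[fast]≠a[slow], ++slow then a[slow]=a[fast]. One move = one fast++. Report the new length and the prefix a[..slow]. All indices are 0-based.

slow=0 fast=1: a[fast]=2≠a[slow]=1 write a[1]=2, slow++,fast++
slow=1 fast=2: a[fast]=4≠a[slow]=2 write a[2]=4, slow++,fast++
slow=2 fast=3: a[fast]=5≠a[slow]=4 write a[3]=5, slow++,fast++
slow=3 fast=4: a[fast]=6≠a[slow]=5 write a[4]=6, slow++,fast++
slow=4 fast=5: a[fast]=7≠a[slow]=6 write a[5]=7, slow++,fast++
slow=5 fast=6: a[fast]=7=a[slow] dup, fast++
slow=5 fast=7: a[fast]=9≠a[slow]=7 write a[6]=9, slow++,fast++
slow=6 fast=8: a[fast]=9=a[slow] dup, fast++
slow=6 fast=9: a[fast]=9=a[slow] dup, fast++
slow=6 fast=10: a[fast]=10≠a[slow]=9 write a[7]=10, slow++,fast++
slow=7 fast=11: a[fast]=11≠a[slow]=10 write a[8]=11, slow++,fast++
slow=8 fast=12: a[fast]=11=a[slow] dup, fast++
slow=8 fast=13: a[fast]=14≠a[slow]=11 write a[9]=14, slow++,fast++

length 10; prefix = [1, 2, 4, 5, 6, 7, 9, 10, 11, 14]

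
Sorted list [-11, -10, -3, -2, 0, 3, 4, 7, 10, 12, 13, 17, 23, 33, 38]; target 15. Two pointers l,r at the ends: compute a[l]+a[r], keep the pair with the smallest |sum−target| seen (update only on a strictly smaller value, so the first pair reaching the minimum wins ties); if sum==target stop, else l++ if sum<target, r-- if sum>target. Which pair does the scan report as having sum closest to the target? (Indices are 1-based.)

pair (-2, 17) with sum 15 (|Δ|=0)

l=1 r=15: -11+38=27 d=12 *, r--
l=1 r=14: -11+33=22 d=7 *, r--
l=1 r=13: -11+23=12 d=3 *, l++
l=2 r=13: -10+23=13 d=2 *, l++
l=3 r=13: -3+23=20 d=5, r--
l=3 r=12: -3+17=14 d=1 *, l++
l=4 r=12: -2+17=15 d=0 *, stop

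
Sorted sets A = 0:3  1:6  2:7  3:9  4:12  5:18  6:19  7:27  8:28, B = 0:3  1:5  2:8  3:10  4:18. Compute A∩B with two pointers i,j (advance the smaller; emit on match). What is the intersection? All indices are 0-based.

intersection = [3, 18]

i=0 j=0: 3==3 emit, i++,j++
i=1 j=1: 6>5, j++
i=1 j=2: 6<8, i++
i=2 j=2: 7<8, i++
i=3 j=2: 9>8, j++
i=3 j=3: 9<10, i++
i=4 j=3: 12>10, j++
i=4 j=4: 12<18, i++
i=5 j=4: 18==18 emit, i++,j++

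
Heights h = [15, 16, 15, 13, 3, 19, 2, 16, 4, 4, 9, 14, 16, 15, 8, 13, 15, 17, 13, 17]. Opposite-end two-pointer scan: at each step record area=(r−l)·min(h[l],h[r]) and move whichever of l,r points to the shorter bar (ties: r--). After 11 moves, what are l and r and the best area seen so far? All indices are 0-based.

l=5, r=13, best area=288

l=0 r=19: min(15,17)*19=285 best=285 *, l++
l=1 r=19: min(16,17)*18=288 best=288 *, l++
l=2 r=19: min(15,17)*17=255 best=288, l++
l=3 r=19: min(13,17)*16=208 best=288, l++
l=4 r=19: min(3,17)*15=45 best=288, l++
l=5 r=19: min(19,17)*14=238 best=288, r--
l=5 r=18: min(19,13)*13=169 best=288, r--
l=5 r=17: min(19,17)*12=204 best=288, r--
l=5 r=16: min(19,15)*11=165 best=288, r--
l=5 r=15: min(19,13)*10=130 best=288, r--
l=5 r=14: min(19,8)*9=72 best=288, r--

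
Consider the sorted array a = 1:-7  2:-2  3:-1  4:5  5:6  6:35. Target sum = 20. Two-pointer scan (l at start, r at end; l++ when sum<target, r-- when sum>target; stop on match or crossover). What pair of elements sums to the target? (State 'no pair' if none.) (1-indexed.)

no pair

l=1 r=6: -7+35=28 >20, r--
l=1 r=5: -7+6=-1 <20, l++
l=2 r=5: -2+6=4 <20, l++
l=3 r=5: -1+6=5 <20, l++
l=4 r=5: 5+6=11 <20, l++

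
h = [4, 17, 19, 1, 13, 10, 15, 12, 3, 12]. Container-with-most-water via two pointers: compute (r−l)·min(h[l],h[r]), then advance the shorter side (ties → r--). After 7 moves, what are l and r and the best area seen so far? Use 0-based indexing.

l=1, r=3, best area=96

l=0 r=9: min(4,12)*9=36 best=36 *, l++
l=1 r=9: min(17,12)*8=96 best=96 *, r--
l=1 r=8: min(17,3)*7=21 best=96, r--
l=1 r=7: min(17,12)*6=72 best=96, r--
l=1 r=6: min(17,15)*5=75 best=96, r--
l=1 r=5: min(17,10)*4=40 best=96, r--
l=1 r=4: min(17,13)*3=39 best=96, r--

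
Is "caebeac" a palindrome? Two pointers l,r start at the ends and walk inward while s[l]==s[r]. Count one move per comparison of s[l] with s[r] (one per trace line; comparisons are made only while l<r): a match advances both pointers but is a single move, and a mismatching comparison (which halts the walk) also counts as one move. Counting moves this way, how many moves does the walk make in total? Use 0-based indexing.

[0,6] 'c'=='c' → l++,r--
[1,5] 'a'=='a' → l++,r--
[2,4] 'e'=='e' → l++,r--

3 moves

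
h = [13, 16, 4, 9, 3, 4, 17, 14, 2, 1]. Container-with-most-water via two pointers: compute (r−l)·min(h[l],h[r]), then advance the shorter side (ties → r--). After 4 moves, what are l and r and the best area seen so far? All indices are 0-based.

l=1, r=6, best area=91

l=0 r=9: min(13,1)*9=9 best=9 *, r--
l=0 r=8: min(13,2)*8=16 best=16 *, r--
l=0 r=7: min(13,14)*7=91 best=91 *, l++
l=1 r=7: min(16,14)*6=84 best=91, r--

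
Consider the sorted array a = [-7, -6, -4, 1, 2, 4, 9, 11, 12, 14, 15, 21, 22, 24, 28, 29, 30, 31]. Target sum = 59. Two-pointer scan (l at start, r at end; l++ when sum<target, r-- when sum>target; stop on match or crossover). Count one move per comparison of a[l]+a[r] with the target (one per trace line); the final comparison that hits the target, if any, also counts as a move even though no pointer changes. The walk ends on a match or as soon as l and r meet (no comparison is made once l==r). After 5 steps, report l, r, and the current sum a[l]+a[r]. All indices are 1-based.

[1,18] -7+31=24 <59 → l++
[2,18] -6+31=25 <59 → l++
[3,18] -4+31=27 <59 → l++
[4,18] 1+31=32 <59 → l++
[5,18] 2+31=33 <59 → l++

l=6, r=18, sum=35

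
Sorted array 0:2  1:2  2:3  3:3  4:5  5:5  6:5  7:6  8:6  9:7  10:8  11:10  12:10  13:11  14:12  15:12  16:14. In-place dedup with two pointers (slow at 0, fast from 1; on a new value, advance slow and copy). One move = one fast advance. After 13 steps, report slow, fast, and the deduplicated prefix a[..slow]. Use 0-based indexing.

(s=0,f=1) a[fast]=2=a[slow] dup → fast++
(s=0,f=2) a[fast]=3≠a[slow]=2 write a[1]=3 → slow++,fast++
(s=1,f=3) a[fast]=3=a[slow] dup → fast++
(s=1,f=4) a[fast]=5≠a[slow]=3 write a[2]=5 → slow++,fast++
(s=2,f=5) a[fast]=5=a[slow] dup → fast++
(s=2,f=6) a[fast]=5=a[slow] dup → fast++
(s=2,f=7) a[fast]=6≠a[slow]=5 write a[3]=6 → slow++,fast++
(s=3,f=8) a[fast]=6=a[slow] dup → fast++
(s=3,f=9) a[fast]=7≠a[slow]=6 write a[4]=7 → slow++,fast++
(s=4,f=10) a[fast]=8≠a[slow]=7 write a[5]=8 → slow++,fast++
(s=5,f=11) a[fast]=10≠a[slow]=8 write a[6]=10 → slow++,fast++
(s=6,f=12) a[fast]=10=a[slow] dup → fast++
(s=6,f=13) a[fast]=11≠a[slow]=10 write a[7]=11 → slow++,fast++

slow=7, fast=14, prefix=[2, 3, 5, 6, 7, 8, 10, 11]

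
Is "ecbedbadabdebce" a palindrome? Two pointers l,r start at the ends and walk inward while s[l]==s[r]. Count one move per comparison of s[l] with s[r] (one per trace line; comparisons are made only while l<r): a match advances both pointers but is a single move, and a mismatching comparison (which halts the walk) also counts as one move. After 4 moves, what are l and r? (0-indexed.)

l=0 r=14: 'e'=='e', l++,r--
l=1 r=13: 'c'=='c', l++,r--
l=2 r=12: 'b'=='b', l++,r--
l=3 r=11: 'e'=='e', l++,r--

l=4, r=10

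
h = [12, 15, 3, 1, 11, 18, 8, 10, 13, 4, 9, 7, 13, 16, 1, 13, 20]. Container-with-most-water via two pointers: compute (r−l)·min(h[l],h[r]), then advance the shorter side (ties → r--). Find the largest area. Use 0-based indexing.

max area = 225

l=0 r=16: min(12,20)*16=192 best=192 *, l++
l=1 r=16: min(15,20)*15=225 best=225 *, l++
l=2 r=16: min(3,20)*14=42 best=225, l++
l=3 r=16: min(1,20)*13=13 best=225, l++
l=4 r=16: min(11,20)*12=132 best=225, l++
l=5 r=16: min(18,20)*11=198 best=225, l++
l=6 r=16: min(8,20)*10=80 best=225, l++
l=7 r=16: min(10,20)*9=90 best=225, l++
l=8 r=16: min(13,20)*8=104 best=225, l++
l=9 r=16: min(4,20)*7=28 best=225, l++
l=10 r=16: min(9,20)*6=54 best=225, l++
l=11 r=16: min(7,20)*5=35 best=225, l++
l=12 r=16: min(13,20)*4=52 best=225, l++
l=13 r=16: min(16,20)*3=48 best=225, l++
l=14 r=16: min(1,20)*2=2 best=225, l++
l=15 r=16: min(13,20)*1=13 best=225, l++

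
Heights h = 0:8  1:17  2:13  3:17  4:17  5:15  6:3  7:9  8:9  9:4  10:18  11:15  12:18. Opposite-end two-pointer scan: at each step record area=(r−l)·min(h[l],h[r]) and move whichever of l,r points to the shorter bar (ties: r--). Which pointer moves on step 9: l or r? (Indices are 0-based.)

[0,12] min(8,18)*12=96 best=96 * → l++
[1,12] min(17,18)*11=187 best=187 * → l++
[2,12] min(13,18)*10=130 best=187 → l++
[3,12] min(17,18)*9=153 best=187 → l++
[4,12] min(17,18)*8=136 best=187 → l++
[5,12] min(15,18)*7=105 best=187 → l++
[6,12] min(3,18)*6=18 best=187 → l++
[7,12] min(9,18)*5=45 best=187 → l++
[8,12] min(9,18)*4=36 best=187 → l++

l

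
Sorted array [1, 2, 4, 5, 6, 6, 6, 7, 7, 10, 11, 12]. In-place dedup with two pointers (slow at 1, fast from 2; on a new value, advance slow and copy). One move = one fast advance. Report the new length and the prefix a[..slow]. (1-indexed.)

(s=1,f=2) a[fast]=2≠a[slow]=1 write a[2]=2 → slow++,fast++
(s=2,f=3) a[fast]=4≠a[slow]=2 write a[3]=4 → slow++,fast++
(s=3,f=4) a[fast]=5≠a[slow]=4 write a[4]=5 → slow++,fast++
(s=4,f=5) a[fast]=6≠a[slow]=5 write a[5]=6 → slow++,fast++
(s=5,f=6) a[fast]=6=a[slow] dup → fast++
(s=5,f=7) a[fast]=6=a[slow] dup → fast++
(s=5,f=8) a[fast]=7≠a[slow]=6 write a[6]=7 → slow++,fast++
(s=6,f=9) a[fast]=7=a[slow] dup → fast++
(s=6,f=10) a[fast]=10≠a[slow]=7 write a[7]=10 → slow++,fast++
(s=7,f=11) a[fast]=11≠a[slow]=10 write a[8]=11 → slow++,fast++
(s=8,f=12) a[fast]=12≠a[slow]=11 write a[9]=12 → slow++,fast++

length 9; prefix = [1, 2, 4, 5, 6, 7, 10, 11, 12]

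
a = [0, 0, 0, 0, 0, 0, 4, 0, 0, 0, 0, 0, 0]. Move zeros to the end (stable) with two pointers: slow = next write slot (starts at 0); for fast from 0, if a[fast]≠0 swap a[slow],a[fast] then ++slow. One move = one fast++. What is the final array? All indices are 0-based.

(s=0,f=0) a[fast]=0 → fast++
(s=0,f=1) a[fast]=0 → fast++
(s=0,f=2) a[fast]=0 → fast++
(s=0,f=3) a[fast]=0 → fast++
(s=0,f=4) a[fast]=0 → fast++
(s=0,f=5) a[fast]=0 → fast++
(s=0,f=6) a[fast]=4≠0 swap→a[0]=4 → slow++,fast++
(s=1,f=7) a[fast]=0 → fast++
(s=1,f=8) a[fast]=0 → fast++
(s=1,f=9) a[fast]=0 → fast++
(s=1,f=10) a[fast]=0 → fast++
(s=1,f=11) a[fast]=0 → fast++
(s=1,f=12) a[fast]=0 → fast++

[4, 0, 0, 0, 0, 0, 0, 0, 0, 0, 0, 0, 0]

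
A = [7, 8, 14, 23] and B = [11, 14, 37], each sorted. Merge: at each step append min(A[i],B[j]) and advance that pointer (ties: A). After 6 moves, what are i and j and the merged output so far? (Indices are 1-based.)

i=5, j=3, merged so far=[7, 8, 11, 14, 14, 23]

i=1 j=1: A[i]=7<=B[j]=11 take 7, i++
i=2 j=1: A[i]=8<=B[j]=11 take 8, i++
i=3 j=1: A[i]=14>B[j]=11 take 11, j++
i=3 j=2: A[i]=14<=B[j]=14 take 14, i++
i=4 j=2: A[i]=23>B[j]=14 take 14, j++
i=4 j=3: A[i]=23<=B[j]=37 take 23, i++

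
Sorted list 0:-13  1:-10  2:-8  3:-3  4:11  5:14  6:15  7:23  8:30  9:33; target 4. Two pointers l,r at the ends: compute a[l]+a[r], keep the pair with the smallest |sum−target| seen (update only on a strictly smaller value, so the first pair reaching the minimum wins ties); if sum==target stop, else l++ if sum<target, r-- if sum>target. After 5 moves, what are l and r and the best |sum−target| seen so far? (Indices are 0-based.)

[0,9] -13+33=20 d=16 * → r--
[0,8] -13+30=17 d=13 * → r--
[0,7] -13+23=10 d=6 * → r--
[0,6] -13+15=2 d=2 * → l++
[1,6] -10+15=5 d=1 * → r--

l=1, r=5, best |Δ|=1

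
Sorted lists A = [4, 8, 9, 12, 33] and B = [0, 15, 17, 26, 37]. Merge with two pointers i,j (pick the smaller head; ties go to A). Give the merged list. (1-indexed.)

[0, 4, 8, 9, 12, 15, 17, 26, 33, 37]

[i=1,j=1] A[i]=4>B[j]=0 take 0 → j++
[i=1,j=2] A[i]=4<=B[j]=15 take 4 → i++
[i=2,j=2] A[i]=8<=B[j]=15 take 8 → i++
[i=3,j=2] A[i]=9<=B[j]=15 take 9 → i++
[i=4,j=2] A[i]=12<=B[j]=15 take 12 → i++
[i=5,j=2] A[i]=33>B[j]=15 take 15 → j++
[i=5,j=3] A[i]=33>B[j]=17 take 17 → j++
[i=5,j=4] A[i]=33>B[j]=26 take 26 → j++
[i=5,j=5] A[i]=33<=B[j]=37 take 33 → i++
[i=6,j=5] A done, take B[j]=37 → j++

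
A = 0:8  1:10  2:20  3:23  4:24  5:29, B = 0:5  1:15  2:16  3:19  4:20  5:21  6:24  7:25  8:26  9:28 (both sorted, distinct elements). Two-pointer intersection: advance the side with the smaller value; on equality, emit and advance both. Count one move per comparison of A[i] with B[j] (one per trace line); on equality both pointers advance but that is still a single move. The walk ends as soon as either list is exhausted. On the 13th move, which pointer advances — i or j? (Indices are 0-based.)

i=0 j=0: 8>5, j++
i=0 j=1: 8<15, i++
i=1 j=1: 10<15, i++
i=2 j=1: 20>15, j++
i=2 j=2: 20>16, j++
i=2 j=3: 20>19, j++
i=2 j=4: 20==20 emit, i++,j++
i=3 j=5: 23>21, j++
i=3 j=6: 23<24, i++
i=4 j=6: 24==24 emit, i++,j++
i=5 j=7: 29>25, j++
i=5 j=8: 29>26, j++
i=5 j=9: 29>28, j++

j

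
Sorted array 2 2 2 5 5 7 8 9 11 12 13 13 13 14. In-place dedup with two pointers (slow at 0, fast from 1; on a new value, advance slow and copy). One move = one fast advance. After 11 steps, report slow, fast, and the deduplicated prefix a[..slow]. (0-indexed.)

(s=0,f=1) a[fast]=2=a[slow] dup → fast++
(s=0,f=2) a[fast]=2=a[slow] dup → fast++
(s=0,f=3) a[fast]=5≠a[slow]=2 write a[1]=5 → slow++,fast++
(s=1,f=4) a[fast]=5=a[slow] dup → fast++
(s=1,f=5) a[fast]=7≠a[slow]=5 write a[2]=7 → slow++,fast++
(s=2,f=6) a[fast]=8≠a[slow]=7 write a[3]=8 → slow++,fast++
(s=3,f=7) a[fast]=9≠a[slow]=8 write a[4]=9 → slow++,fast++
(s=4,f=8) a[fast]=11≠a[slow]=9 write a[5]=11 → slow++,fast++
(s=5,f=9) a[fast]=12≠a[slow]=11 write a[6]=12 → slow++,fast++
(s=6,f=10) a[fast]=13≠a[slow]=12 write a[7]=13 → slow++,fast++
(s=7,f=11) a[fast]=13=a[slow] dup → fast++

slow=7, fast=12, prefix=[2, 5, 7, 8, 9, 11, 12, 13]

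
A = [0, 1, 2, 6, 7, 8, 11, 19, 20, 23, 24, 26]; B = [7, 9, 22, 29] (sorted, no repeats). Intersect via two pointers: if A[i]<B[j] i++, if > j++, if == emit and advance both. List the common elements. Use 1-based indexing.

intersection = [7]

i=1 j=1: 0<7, i++
i=2 j=1: 1<7, i++
i=3 j=1: 2<7, i++
i=4 j=1: 6<7, i++
i=5 j=1: 7==7 emit, i++,j++
i=6 j=2: 8<9, i++
i=7 j=2: 11>9, j++
i=7 j=3: 11<22, i++
i=8 j=3: 19<22, i++
i=9 j=3: 20<22, i++
i=10 j=3: 23>22, j++
i=10 j=4: 23<29, i++
i=11 j=4: 24<29, i++
i=12 j=4: 26<29, i++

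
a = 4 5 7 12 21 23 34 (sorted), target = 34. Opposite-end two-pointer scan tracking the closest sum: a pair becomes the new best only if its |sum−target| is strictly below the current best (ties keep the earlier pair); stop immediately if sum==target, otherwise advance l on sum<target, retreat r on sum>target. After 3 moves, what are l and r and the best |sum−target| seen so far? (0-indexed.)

l=0 r=6: 4+34=38 d=4 *, r--
l=0 r=5: 4+23=27 d=7, l++
l=1 r=5: 5+23=28 d=6, l++

l=2, r=5, best |Δ|=4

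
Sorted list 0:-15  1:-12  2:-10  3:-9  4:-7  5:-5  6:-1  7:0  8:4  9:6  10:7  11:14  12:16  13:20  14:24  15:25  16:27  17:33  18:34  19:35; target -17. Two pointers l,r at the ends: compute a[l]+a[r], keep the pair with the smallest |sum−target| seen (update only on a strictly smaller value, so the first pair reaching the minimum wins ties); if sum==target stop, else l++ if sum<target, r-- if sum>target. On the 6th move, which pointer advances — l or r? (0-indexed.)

l=0 r=19: -15+35=20 d=37 *, r--
l=0 r=18: -15+34=19 d=36 *, r--
l=0 r=17: -15+33=18 d=35 *, r--
l=0 r=16: -15+27=12 d=29 *, r--
l=0 r=15: -15+25=10 d=27 *, r--
l=0 r=14: -15+24=9 d=26 *, r--

r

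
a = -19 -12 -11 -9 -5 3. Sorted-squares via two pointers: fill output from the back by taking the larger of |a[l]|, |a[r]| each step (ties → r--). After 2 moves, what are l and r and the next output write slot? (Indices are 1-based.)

[1,6] |-19|>|3| out[6]=361 → l++
[2,6] |-12|>|3| out[5]=144 → l++

l=3, r=6, next write slot=4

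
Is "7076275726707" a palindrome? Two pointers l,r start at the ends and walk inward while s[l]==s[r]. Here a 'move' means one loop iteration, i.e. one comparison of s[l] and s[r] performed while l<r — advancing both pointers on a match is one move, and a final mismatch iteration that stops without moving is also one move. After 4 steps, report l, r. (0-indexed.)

l=4, r=8

l=0 r=12: '7'=='7', l++,r--
l=1 r=11: '0'=='0', l++,r--
l=2 r=10: '7'=='7', l++,r--
l=3 r=9: '6'=='6', l++,r--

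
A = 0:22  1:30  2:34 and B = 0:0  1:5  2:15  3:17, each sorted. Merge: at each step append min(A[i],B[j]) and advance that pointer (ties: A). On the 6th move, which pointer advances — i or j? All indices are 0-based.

i=0 j=0: A[i]=22>B[j]=0 take 0, j++
i=0 j=1: A[i]=22>B[j]=5 take 5, j++
i=0 j=2: A[i]=22>B[j]=15 take 15, j++
i=0 j=3: A[i]=22>B[j]=17 take 17, j++
i=0 j=4: B done, take A[i]=22, i++
i=1 j=4: B done, take A[i]=30, i++

i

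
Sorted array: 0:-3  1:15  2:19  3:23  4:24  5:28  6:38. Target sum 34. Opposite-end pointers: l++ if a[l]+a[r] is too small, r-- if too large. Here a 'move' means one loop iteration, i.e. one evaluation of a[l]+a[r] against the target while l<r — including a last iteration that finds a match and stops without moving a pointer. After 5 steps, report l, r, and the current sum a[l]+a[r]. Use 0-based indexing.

[0,6] -3+38=35 >34 → r--
[0,5] -3+28=25 <34 → l++
[1,5] 15+28=43 >34 → r--
[1,4] 15+24=39 >34 → r--
[1,3] 15+23=38 >34 → r--

l=1, r=2, sum=34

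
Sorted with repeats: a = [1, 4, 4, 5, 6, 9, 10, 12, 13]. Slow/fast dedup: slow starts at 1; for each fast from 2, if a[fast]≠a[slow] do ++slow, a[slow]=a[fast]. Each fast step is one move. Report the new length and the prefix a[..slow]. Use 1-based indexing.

(s=1,f=2) a[fast]=4≠a[slow]=1 write a[2]=4 → slow++,fast++
(s=2,f=3) a[fast]=4=a[slow] dup → fast++
(s=2,f=4) a[fast]=5≠a[slow]=4 write a[3]=5 → slow++,fast++
(s=3,f=5) a[fast]=6≠a[slow]=5 write a[4]=6 → slow++,fast++
(s=4,f=6) a[fast]=9≠a[slow]=6 write a[5]=9 → slow++,fast++
(s=5,f=7) a[fast]=10≠a[slow]=9 write a[6]=10 → slow++,fast++
(s=6,f=8) a[fast]=12≠a[slow]=10 write a[7]=12 → slow++,fast++
(s=7,f=9) a[fast]=13≠a[slow]=12 write a[8]=13 → slow++,fast++

length 8; prefix = [1, 4, 5, 6, 9, 10, 12, 13]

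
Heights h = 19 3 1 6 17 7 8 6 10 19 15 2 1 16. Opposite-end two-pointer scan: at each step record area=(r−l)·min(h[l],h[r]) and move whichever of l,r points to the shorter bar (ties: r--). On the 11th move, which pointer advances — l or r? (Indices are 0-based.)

r

l=0 r=13: min(19,16)*13=208 best=208 *, r--
l=0 r=12: min(19,1)*12=12 best=208, r--
l=0 r=11: min(19,2)*11=22 best=208, r--
l=0 r=10: min(19,15)*10=150 best=208, r--
l=0 r=9: min(19,19)*9=171 best=208, r--
l=0 r=8: min(19,10)*8=80 best=208, r--
l=0 r=7: min(19,6)*7=42 best=208, r--
l=0 r=6: min(19,8)*6=48 best=208, r--
l=0 r=5: min(19,7)*5=35 best=208, r--
l=0 r=4: min(19,17)*4=68 best=208, r--
l=0 r=3: min(19,6)*3=18 best=208, r--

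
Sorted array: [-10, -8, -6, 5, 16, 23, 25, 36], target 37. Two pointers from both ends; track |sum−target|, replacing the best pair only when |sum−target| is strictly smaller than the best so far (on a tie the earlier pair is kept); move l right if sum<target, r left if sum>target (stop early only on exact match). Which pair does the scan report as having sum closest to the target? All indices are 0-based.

pair (16, 23) with sum 39 (|Δ|=2)

[0,7] -10+36=26 d=11 * → l++
[1,7] -8+36=28 d=9 * → l++
[2,7] -6+36=30 d=7 * → l++
[3,7] 5+36=41 d=4 * → r--
[3,6] 5+25=30 d=7 → l++
[4,6] 16+25=41 d=4 → r--
[4,5] 16+23=39 d=2 * → r--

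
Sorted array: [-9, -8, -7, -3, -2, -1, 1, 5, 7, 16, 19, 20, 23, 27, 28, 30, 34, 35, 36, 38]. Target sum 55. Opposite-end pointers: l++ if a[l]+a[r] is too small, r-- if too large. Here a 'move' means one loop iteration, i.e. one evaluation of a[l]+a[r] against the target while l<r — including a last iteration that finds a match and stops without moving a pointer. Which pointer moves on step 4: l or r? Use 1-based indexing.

l=1 r=20: -9+38=29 <55, l++
l=2 r=20: -8+38=30 <55, l++
l=3 r=20: -7+38=31 <55, l++
l=4 r=20: -3+38=35 <55, l++

l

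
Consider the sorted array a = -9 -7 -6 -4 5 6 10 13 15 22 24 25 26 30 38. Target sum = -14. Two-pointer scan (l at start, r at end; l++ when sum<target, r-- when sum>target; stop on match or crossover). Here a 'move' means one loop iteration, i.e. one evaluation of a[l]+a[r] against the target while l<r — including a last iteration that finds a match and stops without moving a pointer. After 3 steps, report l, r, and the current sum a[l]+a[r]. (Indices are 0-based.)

[0,14] -9+38=29 >-14 → r--
[0,13] -9+30=21 >-14 → r--
[0,12] -9+26=17 >-14 → r--

l=0, r=11, sum=16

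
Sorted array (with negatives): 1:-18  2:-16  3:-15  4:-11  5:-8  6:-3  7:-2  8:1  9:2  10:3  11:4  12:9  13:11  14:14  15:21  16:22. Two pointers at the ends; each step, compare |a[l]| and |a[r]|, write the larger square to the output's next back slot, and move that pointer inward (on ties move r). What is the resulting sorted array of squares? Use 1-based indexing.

[1, 4, 4, 9, 9, 16, 64, 81, 121, 121, 196, 225, 256, 324, 441, 484]

l=1 r=16: |-18|<=|22| out[16]=484, r--
l=1 r=15: |-18|<=|21| out[15]=441, r--
l=1 r=14: |-18|>|14| out[14]=324, l++
l=2 r=14: |-16|>|14| out[13]=256, l++
l=3 r=14: |-15|>|14| out[12]=225, l++
l=4 r=14: |-11|<=|14| out[11]=196, r--
l=4 r=13: |-11|<=|11| out[10]=121, r--
l=4 r=12: |-11|>|9| out[9]=121, l++
l=5 r=12: |-8|<=|9| out[8]=81, r--
l=5 r=11: |-8|>|4| out[7]=64, l++
l=6 r=11: |-3|<=|4| out[6]=16, r--
l=6 r=10: |-3|<=|3| out[5]=9, r--
l=6 r=9: |-3|>|2| out[4]=9, l++
l=7 r=9: |-2|<=|2| out[3]=4, r--
l=7 r=8: |-2|>|1| out[2]=4, l++
l=8 r=8: |1|<=|1| out[1]=1, r--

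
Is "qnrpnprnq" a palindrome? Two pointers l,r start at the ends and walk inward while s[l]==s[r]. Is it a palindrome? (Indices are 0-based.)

l=0 r=8: 'q'=='q', l++,r--
l=1 r=7: 'n'=='n', l++,r--
l=2 r=6: 'r'=='r', l++,r--
l=3 r=5: 'p'=='p', l++,r--

palindrome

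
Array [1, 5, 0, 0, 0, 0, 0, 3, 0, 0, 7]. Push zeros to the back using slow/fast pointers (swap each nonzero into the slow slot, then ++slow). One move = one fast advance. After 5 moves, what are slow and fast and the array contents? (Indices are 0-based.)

slow=2, fast=5, a=[1, 5, 0, 0, 0, 0, 0, 3, 0, 0, 7]

slow=0 fast=0: a[fast]=1≠0 swap→a[0]=1, slow++,fast++
slow=1 fast=1: a[fast]=5≠0 swap→a[1]=5, slow++,fast++
slow=2 fast=2: a[fast]=0, fast++
slow=2 fast=3: a[fast]=0, fast++
slow=2 fast=4: a[fast]=0, fast++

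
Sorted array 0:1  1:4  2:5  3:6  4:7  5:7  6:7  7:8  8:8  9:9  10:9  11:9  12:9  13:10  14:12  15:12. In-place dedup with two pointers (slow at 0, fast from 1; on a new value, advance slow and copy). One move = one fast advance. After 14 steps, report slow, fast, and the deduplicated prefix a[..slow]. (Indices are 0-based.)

(s=0,f=1) a[fast]=4≠a[slow]=1 write a[1]=4 → slow++,fast++
(s=1,f=2) a[fast]=5≠a[slow]=4 write a[2]=5 → slow++,fast++
(s=2,f=3) a[fast]=6≠a[slow]=5 write a[3]=6 → slow++,fast++
(s=3,f=4) a[fast]=7≠a[slow]=6 write a[4]=7 → slow++,fast++
(s=4,f=5) a[fast]=7=a[slow] dup → fast++
(s=4,f=6) a[fast]=7=a[slow] dup → fast++
(s=4,f=7) a[fast]=8≠a[slow]=7 write a[5]=8 → slow++,fast++
(s=5,f=8) a[fast]=8=a[slow] dup → fast++
(s=5,f=9) a[fast]=9≠a[slow]=8 write a[6]=9 → slow++,fast++
(s=6,f=10) a[fast]=9=a[slow] dup → fast++
(s=6,f=11) a[fast]=9=a[slow] dup → fast++
(s=6,f=12) a[fast]=9=a[slow] dup → fast++
(s=6,f=13) a[fast]=10≠a[slow]=9 write a[7]=10 → slow++,fast++
(s=7,f=14) a[fast]=12≠a[slow]=10 write a[8]=12 → slow++,fast++

slow=8, fast=15, prefix=[1, 4, 5, 6, 7, 8, 9, 10, 12]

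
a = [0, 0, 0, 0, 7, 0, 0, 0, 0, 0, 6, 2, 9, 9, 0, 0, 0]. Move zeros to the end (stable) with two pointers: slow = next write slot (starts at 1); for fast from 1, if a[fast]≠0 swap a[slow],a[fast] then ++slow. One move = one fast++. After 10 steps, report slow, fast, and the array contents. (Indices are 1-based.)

(s=1,f=1) a[fast]=0 → fast++
(s=1,f=2) a[fast]=0 → fast++
(s=1,f=3) a[fast]=0 → fast++
(s=1,f=4) a[fast]=0 → fast++
(s=1,f=5) a[fast]=7≠0 swap→a[1]=7 → slow++,fast++
(s=2,f=6) a[fast]=0 → fast++
(s=2,f=7) a[fast]=0 → fast++
(s=2,f=8) a[fast]=0 → fast++
(s=2,f=9) a[fast]=0 → fast++
(s=2,f=10) a[fast]=0 → fast++

slow=2, fast=11, a=[7, 0, 0, 0, 0, 0, 0, 0, 0, 0, 6, 2, 9, 9, 0, 0, 0]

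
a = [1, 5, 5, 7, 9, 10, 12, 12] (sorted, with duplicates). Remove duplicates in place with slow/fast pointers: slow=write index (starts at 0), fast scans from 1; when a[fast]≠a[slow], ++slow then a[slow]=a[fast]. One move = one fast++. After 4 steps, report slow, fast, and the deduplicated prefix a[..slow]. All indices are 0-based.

slow=0 fast=1: a[fast]=5≠a[slow]=1 write a[1]=5, slow++,fast++
slow=1 fast=2: a[fast]=5=a[slow] dup, fast++
slow=1 fast=3: a[fast]=7≠a[slow]=5 write a[2]=7, slow++,fast++
slow=2 fast=4: a[fast]=9≠a[slow]=7 write a[3]=9, slow++,fast++

slow=3, fast=5, prefix=[1, 5, 7, 9]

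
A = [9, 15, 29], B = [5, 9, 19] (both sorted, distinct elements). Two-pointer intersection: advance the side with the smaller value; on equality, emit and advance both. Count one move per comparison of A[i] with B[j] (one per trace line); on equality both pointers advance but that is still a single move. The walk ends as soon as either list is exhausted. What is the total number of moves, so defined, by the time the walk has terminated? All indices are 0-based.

4 moves

[i=0,j=0] 9>5 → j++
[i=0,j=1] 9==9 emit → i++,j++
[i=1,j=2] 15<19 → i++
[i=2,j=2] 29>19 → j++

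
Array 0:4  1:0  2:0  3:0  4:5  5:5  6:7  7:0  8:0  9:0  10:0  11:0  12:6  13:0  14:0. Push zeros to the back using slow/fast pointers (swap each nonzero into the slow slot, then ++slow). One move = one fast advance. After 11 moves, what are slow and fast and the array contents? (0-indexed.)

slow=4, fast=11, a=[4, 5, 5, 7, 0, 0, 0, 0, 0, 0, 0, 0, 6, 0, 0]

slow=0 fast=0: a[fast]=4≠0 swap→a[0]=4, slow++,fast++
slow=1 fast=1: a[fast]=0, fast++
slow=1 fast=2: a[fast]=0, fast++
slow=1 fast=3: a[fast]=0, fast++
slow=1 fast=4: a[fast]=5≠0 swap→a[1]=5, slow++,fast++
slow=2 fast=5: a[fast]=5≠0 swap→a[2]=5, slow++,fast++
slow=3 fast=6: a[fast]=7≠0 swap→a[3]=7, slow++,fast++
slow=4 fast=7: a[fast]=0, fast++
slow=4 fast=8: a[fast]=0, fast++
slow=4 fast=9: a[fast]=0, fast++
slow=4 fast=10: a[fast]=0, fast++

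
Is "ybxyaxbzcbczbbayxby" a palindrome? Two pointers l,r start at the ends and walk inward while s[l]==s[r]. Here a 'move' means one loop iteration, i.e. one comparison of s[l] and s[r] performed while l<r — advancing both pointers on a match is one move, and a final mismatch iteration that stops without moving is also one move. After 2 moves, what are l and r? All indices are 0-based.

l=2, r=16

l=0 r=18: 'y'=='y', l++,r--
l=1 r=17: 'b'=='b', l++,r--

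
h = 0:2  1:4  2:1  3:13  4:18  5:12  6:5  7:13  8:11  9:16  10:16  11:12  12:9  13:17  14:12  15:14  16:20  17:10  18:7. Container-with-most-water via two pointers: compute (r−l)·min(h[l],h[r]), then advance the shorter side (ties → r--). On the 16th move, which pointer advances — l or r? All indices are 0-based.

[0,18] min(2,7)*18=36 best=36 * → l++
[1,18] min(4,7)*17=68 best=68 * → l++
[2,18] min(1,7)*16=16 best=68 → l++
[3,18] min(13,7)*15=105 best=105 * → r--
[3,17] min(13,10)*14=140 best=140 * → r--
[3,16] min(13,20)*13=169 best=169 * → l++
[4,16] min(18,20)*12=216 best=216 * → l++
[5,16] min(12,20)*11=132 best=216 → l++
[6,16] min(5,20)*10=50 best=216 → l++
[7,16] min(13,20)*9=117 best=216 → l++
[8,16] min(11,20)*8=88 best=216 → l++
[9,16] min(16,20)*7=112 best=216 → l++
[10,16] min(16,20)*6=96 best=216 → l++
[11,16] min(12,20)*5=60 best=216 → l++
[12,16] min(9,20)*4=36 best=216 → l++
[13,16] min(17,20)*3=51 best=216 → l++

l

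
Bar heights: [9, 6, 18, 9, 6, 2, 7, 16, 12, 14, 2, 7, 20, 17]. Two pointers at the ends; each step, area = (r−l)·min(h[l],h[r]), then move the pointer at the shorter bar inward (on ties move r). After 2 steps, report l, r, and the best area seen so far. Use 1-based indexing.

l=3, r=14, best area=117

l=1 r=14: min(9,17)*13=117 best=117 *, l++
l=2 r=14: min(6,17)*12=72 best=117, l++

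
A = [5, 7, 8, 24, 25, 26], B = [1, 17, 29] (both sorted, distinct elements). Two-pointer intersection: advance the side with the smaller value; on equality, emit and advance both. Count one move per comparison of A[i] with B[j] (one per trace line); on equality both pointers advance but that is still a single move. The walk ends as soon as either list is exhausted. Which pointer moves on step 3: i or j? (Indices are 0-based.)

i

[i=0,j=0] 5>1 → j++
[i=0,j=1] 5<17 → i++
[i=1,j=1] 7<17 → i++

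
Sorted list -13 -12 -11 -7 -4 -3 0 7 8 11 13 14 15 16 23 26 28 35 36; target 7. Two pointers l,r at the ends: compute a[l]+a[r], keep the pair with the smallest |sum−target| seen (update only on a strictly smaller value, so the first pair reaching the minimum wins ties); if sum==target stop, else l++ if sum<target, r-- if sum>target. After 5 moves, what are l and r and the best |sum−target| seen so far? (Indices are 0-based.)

l=0, r=13, best |Δ|=3

[0,18] -13+36=23 d=16 * → r--
[0,17] -13+35=22 d=15 * → r--
[0,16] -13+28=15 d=8 * → r--
[0,15] -13+26=13 d=6 * → r--
[0,14] -13+23=10 d=3 * → r--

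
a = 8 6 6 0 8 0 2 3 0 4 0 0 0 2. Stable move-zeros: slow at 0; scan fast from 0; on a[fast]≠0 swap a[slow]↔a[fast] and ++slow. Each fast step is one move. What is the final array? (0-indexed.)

slow=0 fast=0: a[fast]=8≠0 swap→a[0]=8, slow++,fast++
slow=1 fast=1: a[fast]=6≠0 swap→a[1]=6, slow++,fast++
slow=2 fast=2: a[fast]=6≠0 swap→a[2]=6, slow++,fast++
slow=3 fast=3: a[fast]=0, fast++
slow=3 fast=4: a[fast]=8≠0 swap→a[3]=8, slow++,fast++
slow=4 fast=5: a[fast]=0, fast++
slow=4 fast=6: a[fast]=2≠0 swap→a[4]=2, slow++,fast++
slow=5 fast=7: a[fast]=3≠0 swap→a[5]=3, slow++,fast++
slow=6 fast=8: a[fast]=0, fast++
slow=6 fast=9: a[fast]=4≠0 swap→a[6]=4, slow++,fast++
slow=7 fast=10: a[fast]=0, fast++
slow=7 fast=11: a[fast]=0, fast++
slow=7 fast=12: a[fast]=0, fast++
slow=7 fast=13: a[fast]=2≠0 swap→a[7]=2, slow++,fast++

[8, 6, 6, 8, 2, 3, 4, 2, 0, 0, 0, 0, 0, 0]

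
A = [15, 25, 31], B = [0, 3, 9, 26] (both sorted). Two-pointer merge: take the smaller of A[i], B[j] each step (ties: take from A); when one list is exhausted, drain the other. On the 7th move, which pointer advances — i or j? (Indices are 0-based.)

[i=0,j=0] A[i]=15>B[j]=0 take 0 → j++
[i=0,j=1] A[i]=15>B[j]=3 take 3 → j++
[i=0,j=2] A[i]=15>B[j]=9 take 9 → j++
[i=0,j=3] A[i]=15<=B[j]=26 take 15 → i++
[i=1,j=3] A[i]=25<=B[j]=26 take 25 → i++
[i=2,j=3] A[i]=31>B[j]=26 take 26 → j++
[i=2,j=4] B done, take A[i]=31 → i++

i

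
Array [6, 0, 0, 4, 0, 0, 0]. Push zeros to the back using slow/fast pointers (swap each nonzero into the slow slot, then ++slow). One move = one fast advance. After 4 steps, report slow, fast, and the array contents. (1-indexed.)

(s=1,f=1) a[fast]=6≠0 swap→a[1]=6 → slow++,fast++
(s=2,f=2) a[fast]=0 → fast++
(s=2,f=3) a[fast]=0 → fast++
(s=2,f=4) a[fast]=4≠0 swap→a[2]=4 → slow++,fast++

slow=3, fast=5, a=[6, 4, 0, 0, 0, 0, 0]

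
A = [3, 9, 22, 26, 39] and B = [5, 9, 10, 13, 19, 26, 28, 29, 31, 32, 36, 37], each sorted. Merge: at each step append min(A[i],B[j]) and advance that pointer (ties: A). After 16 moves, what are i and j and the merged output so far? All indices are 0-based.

[i=0,j=0] A[i]=3<=B[j]=5 take 3 → i++
[i=1,j=0] A[i]=9>B[j]=5 take 5 → j++
[i=1,j=1] A[i]=9<=B[j]=9 take 9 → i++
[i=2,j=1] A[i]=22>B[j]=9 take 9 → j++
[i=2,j=2] A[i]=22>B[j]=10 take 10 → j++
[i=2,j=3] A[i]=22>B[j]=13 take 13 → j++
[i=2,j=4] A[i]=22>B[j]=19 take 19 → j++
[i=2,j=5] A[i]=22<=B[j]=26 take 22 → i++
[i=3,j=5] A[i]=26<=B[j]=26 take 26 → i++
[i=4,j=5] A[i]=39>B[j]=26 take 26 → j++
[i=4,j=6] A[i]=39>B[j]=28 take 28 → j++
[i=4,j=7] A[i]=39>B[j]=29 take 29 → j++
[i=4,j=8] A[i]=39>B[j]=31 take 31 → j++
[i=4,j=9] A[i]=39>B[j]=32 take 32 → j++
[i=4,j=10] A[i]=39>B[j]=36 take 36 → j++
[i=4,j=11] A[i]=39>B[j]=37 take 37 → j++

i=4, j=12, merged so far=[3, 5, 9, 9, 10, 13, 19, 22, 26, 26, 28, 29, 31, 32, 36, 37]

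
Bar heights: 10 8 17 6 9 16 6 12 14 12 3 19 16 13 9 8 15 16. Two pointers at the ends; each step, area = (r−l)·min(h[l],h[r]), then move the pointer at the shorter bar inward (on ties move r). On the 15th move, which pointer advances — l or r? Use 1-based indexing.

l

l=1 r=18: min(10,16)*17=170 best=170 *, l++
l=2 r=18: min(8,16)*16=128 best=170, l++
l=3 r=18: min(17,16)*15=240 best=240 *, r--
l=3 r=17: min(17,15)*14=210 best=240, r--
l=3 r=16: min(17,8)*13=104 best=240, r--
l=3 r=15: min(17,9)*12=108 best=240, r--
l=3 r=14: min(17,13)*11=143 best=240, r--
l=3 r=13: min(17,16)*10=160 best=240, r--
l=3 r=12: min(17,19)*9=153 best=240, l++
l=4 r=12: min(6,19)*8=48 best=240, l++
l=5 r=12: min(9,19)*7=63 best=240, l++
l=6 r=12: min(16,19)*6=96 best=240, l++
l=7 r=12: min(6,19)*5=30 best=240, l++
l=8 r=12: min(12,19)*4=48 best=240, l++
l=9 r=12: min(14,19)*3=42 best=240, l++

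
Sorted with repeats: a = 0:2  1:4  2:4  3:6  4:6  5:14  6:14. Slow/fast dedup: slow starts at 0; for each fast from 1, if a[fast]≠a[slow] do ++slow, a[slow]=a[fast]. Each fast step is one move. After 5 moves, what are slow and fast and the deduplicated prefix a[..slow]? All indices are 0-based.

(s=0,f=1) a[fast]=4≠a[slow]=2 write a[1]=4 → slow++,fast++
(s=1,f=2) a[fast]=4=a[slow] dup → fast++
(s=1,f=3) a[fast]=6≠a[slow]=4 write a[2]=6 → slow++,fast++
(s=2,f=4) a[fast]=6=a[slow] dup → fast++
(s=2,f=5) a[fast]=14≠a[slow]=6 write a[3]=14 → slow++,fast++

slow=3, fast=6, prefix=[2, 4, 6, 14]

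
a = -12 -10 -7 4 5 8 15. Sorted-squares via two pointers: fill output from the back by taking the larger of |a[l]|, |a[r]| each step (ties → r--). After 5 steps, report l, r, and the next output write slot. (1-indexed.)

l=4, r=5, next write slot=2

l=1 r=7: |-12|<=|15| out[7]=225, r--
l=1 r=6: |-12|>|8| out[6]=144, l++
l=2 r=6: |-10|>|8| out[5]=100, l++
l=3 r=6: |-7|<=|8| out[4]=64, r--
l=3 r=5: |-7|>|5| out[3]=49, l++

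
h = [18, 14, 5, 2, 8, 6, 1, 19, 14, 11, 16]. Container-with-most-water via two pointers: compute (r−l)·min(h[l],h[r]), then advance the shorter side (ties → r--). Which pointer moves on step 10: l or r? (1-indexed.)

l

l=1 r=11: min(18,16)*10=160 best=160 *, r--
l=1 r=10: min(18,11)*9=99 best=160, r--
l=1 r=9: min(18,14)*8=112 best=160, r--
l=1 r=8: min(18,19)*7=126 best=160, l++
l=2 r=8: min(14,19)*6=84 best=160, l++
l=3 r=8: min(5,19)*5=25 best=160, l++
l=4 r=8: min(2,19)*4=8 best=160, l++
l=5 r=8: min(8,19)*3=24 best=160, l++
l=6 r=8: min(6,19)*2=12 best=160, l++
l=7 r=8: min(1,19)*1=1 best=160, l++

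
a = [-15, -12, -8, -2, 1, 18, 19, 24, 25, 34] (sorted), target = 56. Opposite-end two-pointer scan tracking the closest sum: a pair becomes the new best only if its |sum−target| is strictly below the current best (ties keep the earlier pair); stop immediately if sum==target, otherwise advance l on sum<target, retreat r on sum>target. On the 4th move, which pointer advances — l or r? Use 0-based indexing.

[0,9] -15+34=19 d=37 * → l++
[1,9] -12+34=22 d=34 * → l++
[2,9] -8+34=26 d=30 * → l++
[3,9] -2+34=32 d=24 * → l++

l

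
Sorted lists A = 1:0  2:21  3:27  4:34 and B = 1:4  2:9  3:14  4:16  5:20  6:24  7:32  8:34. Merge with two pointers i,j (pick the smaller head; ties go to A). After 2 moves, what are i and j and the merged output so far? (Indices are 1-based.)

i=1 j=1: A[i]=0<=B[j]=4 take 0, i++
i=2 j=1: A[i]=21>B[j]=4 take 4, j++

i=2, j=2, merged so far=[0, 4]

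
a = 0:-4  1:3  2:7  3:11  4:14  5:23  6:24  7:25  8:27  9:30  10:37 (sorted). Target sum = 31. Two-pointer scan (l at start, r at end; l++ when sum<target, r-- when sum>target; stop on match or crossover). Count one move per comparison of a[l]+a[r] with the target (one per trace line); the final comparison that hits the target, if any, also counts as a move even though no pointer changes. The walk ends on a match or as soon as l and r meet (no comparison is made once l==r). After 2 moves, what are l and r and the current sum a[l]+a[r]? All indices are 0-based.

[0,10] -4+37=33 >31 → r--
[0,9] -4+30=26 <31 → l++

l=1, r=9, sum=33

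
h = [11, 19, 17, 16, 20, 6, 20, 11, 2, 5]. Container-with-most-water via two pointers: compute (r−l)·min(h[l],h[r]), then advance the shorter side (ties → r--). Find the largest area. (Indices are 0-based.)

[0,9] min(11,5)*9=45 best=45 * → r--
[0,8] min(11,2)*8=16 best=45 → r--
[0,7] min(11,11)*7=77 best=77 * → r--
[0,6] min(11,20)*6=66 best=77 → l++
[1,6] min(19,20)*5=95 best=95 * → l++
[2,6] min(17,20)*4=68 best=95 → l++
[3,6] min(16,20)*3=48 best=95 → l++
[4,6] min(20,20)*2=40 best=95 → r--
[4,5] min(20,6)*1=6 best=95 → r--

max area = 95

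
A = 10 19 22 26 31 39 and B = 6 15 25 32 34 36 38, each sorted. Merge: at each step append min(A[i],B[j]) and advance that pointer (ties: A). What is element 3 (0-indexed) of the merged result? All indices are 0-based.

[i=0,j=0] A[i]=10>B[j]=6 take 6 → j++
[i=0,j=1] A[i]=10<=B[j]=15 take 10 → i++
[i=1,j=1] A[i]=19>B[j]=15 take 15 → j++
[i=1,j=2] A[i]=19<=B[j]=25 take 19 → i++
[i=2,j=2] A[i]=22<=B[j]=25 take 22 → i++
[i=3,j=2] A[i]=26>B[j]=25 take 25 → j++
[i=3,j=3] A[i]=26<=B[j]=32 take 26 → i++
[i=4,j=3] A[i]=31<=B[j]=32 take 31 → i++
[i=5,j=3] A[i]=39>B[j]=32 take 32 → j++
[i=5,j=4] A[i]=39>B[j]=34 take 34 → j++
[i=5,j=5] A[i]=39>B[j]=36 take 36 → j++
[i=5,j=6] A[i]=39>B[j]=38 take 38 → j++
[i=5,j=7] B done, take A[i]=39 → i++

merged[3] = 19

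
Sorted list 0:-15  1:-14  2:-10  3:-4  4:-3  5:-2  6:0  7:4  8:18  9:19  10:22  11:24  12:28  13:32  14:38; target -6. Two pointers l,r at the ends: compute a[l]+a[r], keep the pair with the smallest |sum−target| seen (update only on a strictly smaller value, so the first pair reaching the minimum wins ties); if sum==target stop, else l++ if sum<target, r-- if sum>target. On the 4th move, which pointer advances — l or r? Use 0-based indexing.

r

[0,14] -15+38=23 d=29 * → r--
[0,13] -15+32=17 d=23 * → r--
[0,12] -15+28=13 d=19 * → r--
[0,11] -15+24=9 d=15 * → r--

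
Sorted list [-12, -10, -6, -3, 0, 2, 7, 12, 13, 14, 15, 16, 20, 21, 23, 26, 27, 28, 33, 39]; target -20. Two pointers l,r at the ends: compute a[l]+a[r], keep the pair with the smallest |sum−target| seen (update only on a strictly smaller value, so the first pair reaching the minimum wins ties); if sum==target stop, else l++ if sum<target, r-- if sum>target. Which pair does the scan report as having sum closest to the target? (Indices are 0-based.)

pair (-12, -6) with sum -18 (|Δ|=2)

[0,19] -12+39=27 d=47 * → r--
[0,18] -12+33=21 d=41 * → r--
[0,17] -12+28=16 d=36 * → r--
[0,16] -12+27=15 d=35 * → r--
[0,15] -12+26=14 d=34 * → r--
[0,14] -12+23=11 d=31 * → r--
[0,13] -12+21=9 d=29 * → r--
[0,12] -12+20=8 d=28 * → r--
[0,11] -12+16=4 d=24 * → r--
[0,10] -12+15=3 d=23 * → r--
[0,9] -12+14=2 d=22 * → r--
[0,8] -12+13=1 d=21 * → r--
[0,7] -12+12=0 d=20 * → r--
[0,6] -12+7=-5 d=15 * → r--
[0,5] -12+2=-10 d=10 * → r--
[0,4] -12+0=-12 d=8 * → r--
[0,3] -12+-3=-15 d=5 * → r--
[0,2] -12+-6=-18 d=2 * → r--
[0,1] -12+-10=-22 d=2 → l++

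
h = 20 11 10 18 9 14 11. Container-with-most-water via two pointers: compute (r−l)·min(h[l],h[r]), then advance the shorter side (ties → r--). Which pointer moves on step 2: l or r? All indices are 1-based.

[1,7] min(20,11)*6=66 best=66 * → r--
[1,6] min(20,14)*5=70 best=70 * → r--

r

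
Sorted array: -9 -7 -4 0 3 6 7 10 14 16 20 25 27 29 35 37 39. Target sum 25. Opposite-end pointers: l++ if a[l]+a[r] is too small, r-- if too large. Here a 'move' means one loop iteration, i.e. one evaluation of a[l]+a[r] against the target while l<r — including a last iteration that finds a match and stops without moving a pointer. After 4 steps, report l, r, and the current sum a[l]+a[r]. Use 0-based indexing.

l=0 r=16: -9+39=30 >25, r--
l=0 r=15: -9+37=28 >25, r--
l=0 r=14: -9+35=26 >25, r--
l=0 r=13: -9+29=20 <25, l++

l=1, r=13, sum=22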